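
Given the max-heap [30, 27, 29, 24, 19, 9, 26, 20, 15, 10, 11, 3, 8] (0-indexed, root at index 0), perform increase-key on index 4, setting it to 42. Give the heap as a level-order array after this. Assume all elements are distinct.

[42, 30, 29, 24, 27, 9, 26, 20, 15, 10, 11, 3, 8]

set index 4 from 19 to 42 → [30, 27, 29, 24, 42, 9, 26, 20, 15, 10, 11, 3, 8]
42 > parent 27 at index 1, swap → [30, 42, 29, 24, 27, 9, 26, 20, 15, 10, 11, 3, 8]
42 > parent 30 at index 0, swap → [42, 30, 29, 24, 27, 9, 26, 20, 15, 10, 11, 3, 8]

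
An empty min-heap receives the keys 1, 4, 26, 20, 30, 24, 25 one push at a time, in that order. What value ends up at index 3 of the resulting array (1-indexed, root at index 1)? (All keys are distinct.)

Insert 1:
  append 1 at index 1 → [1] (no swap needed)
Insert 4:
  append 4 at index 2 → [1, 4] (no swap needed)
Insert 26:
  append 26 at index 3 → [1, 4, 26] (no swap needed)
Insert 20:
  append 20 at index 4 → [1, 4, 26, 20] (no swap needed)
Insert 30:
  append 30 at index 5 → [1, 4, 26, 20, 30] (no swap needed)
Insert 24:
  append 24 at index 6 → [1, 4, 26, 20, 30, 24]
  24 < parent 26 at index 3, swap → [1, 4, 24, 20, 30, 26]
Insert 25:
  append 25 at index 7 → [1, 4, 24, 20, 30, 26, 25] (no swap needed)
resulting array: [1, 4, 24, 20, 30, 26, 25]

24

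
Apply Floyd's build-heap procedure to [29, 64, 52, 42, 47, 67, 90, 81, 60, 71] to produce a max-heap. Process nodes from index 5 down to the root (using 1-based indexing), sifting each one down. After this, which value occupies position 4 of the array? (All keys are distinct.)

64

sift down from index 5:
  47 vs only child 71 at index 10, swap → [29, 64, 52, 42, 71, 67, 90, 81, 60, 47]
sift down from index 4:
  42 vs larger child 81 at index 8, swap → [29, 64, 52, 81, 71, 67, 90, 42, 60, 47]
sift down from index 3:
  52 vs larger child 90 at index 7, swap → [29, 64, 90, 81, 71, 67, 52, 42, 60, 47]
sift down from index 2:
  64 vs larger child 81 at index 4, swap → [29, 81, 90, 64, 71, 67, 52, 42, 60, 47]
sift down from index 1:
  29 vs larger child 90 at index 3, swap → [90, 81, 29, 64, 71, 67, 52, 42, 60, 47]
  29 vs larger child 67 at index 6, swap → [90, 81, 67, 64, 71, 29, 52, 42, 60, 47]
resulting array: [90, 81, 67, 64, 71, 29, 52, 42, 60, 47]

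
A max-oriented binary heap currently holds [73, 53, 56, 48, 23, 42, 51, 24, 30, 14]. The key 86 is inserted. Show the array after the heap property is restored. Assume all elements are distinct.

[86, 73, 56, 48, 53, 42, 51, 24, 30, 14, 23]

append 86 at index 10 → [73, 53, 56, 48, 23, 42, 51, 24, 30, 14, 86]
86 > parent 23 at index 4, swap → [73, 53, 56, 48, 86, 42, 51, 24, 30, 14, 23]
86 > parent 53 at index 1, swap → [73, 86, 56, 48, 53, 42, 51, 24, 30, 14, 23]
86 > parent 73 at index 0, swap → [86, 73, 56, 48, 53, 42, 51, 24, 30, 14, 23]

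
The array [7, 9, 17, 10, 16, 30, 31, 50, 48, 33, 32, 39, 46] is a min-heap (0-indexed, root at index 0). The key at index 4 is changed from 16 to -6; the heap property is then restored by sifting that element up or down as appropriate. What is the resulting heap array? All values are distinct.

set index 4 from 16 to -6 → [7, 9, 17, 10, -6, 30, 31, 50, 48, 33, 32, 39, 46]
-6 < parent 9 at index 1, swap → [7, -6, 17, 10, 9, 30, 31, 50, 48, 33, 32, 39, 46]
-6 < parent 7 at index 0, swap → [-6, 7, 17, 10, 9, 30, 31, 50, 48, 33, 32, 39, 46]

[-6, 7, 17, 10, 9, 30, 31, 50, 48, 33, 32, 39, 46]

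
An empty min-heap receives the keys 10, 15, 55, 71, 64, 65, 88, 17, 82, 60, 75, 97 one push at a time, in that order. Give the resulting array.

[10, 15, 55, 17, 60, 65, 88, 71, 82, 64, 75, 97]

Insert 10:
  append 10 at index 0 → [10] (no swap needed)
Insert 15:
  append 15 at index 1 → [10, 15] (no swap needed)
Insert 55:
  append 55 at index 2 → [10, 15, 55] (no swap needed)
Insert 71:
  append 71 at index 3 → [10, 15, 55, 71] (no swap needed)
Insert 64:
  append 64 at index 4 → [10, 15, 55, 71, 64] (no swap needed)
Insert 65:
  append 65 at index 5 → [10, 15, 55, 71, 64, 65] (no swap needed)
Insert 88:
  append 88 at index 6 → [10, 15, 55, 71, 64, 65, 88] (no swap needed)
Insert 17:
  append 17 at index 7 → [10, 15, 55, 71, 64, 65, 88, 17]
  17 < parent 71 at index 3, swap → [10, 15, 55, 17, 64, 65, 88, 71]
Insert 82:
  append 82 at index 8 → [10, 15, 55, 17, 64, 65, 88, 71, 82] (no swap needed)
Insert 60:
  append 60 at index 9 → [10, 15, 55, 17, 64, 65, 88, 71, 82, 60]
  60 < parent 64 at index 4, swap → [10, 15, 55, 17, 60, 65, 88, 71, 82, 64]
Insert 75:
  append 75 at index 10 → [10, 15, 55, 17, 60, 65, 88, 71, 82, 64, 75] (no swap needed)
Insert 97:
  append 97 at index 11 → [10, 15, 55, 17, 60, 65, 88, 71, 82, 64, 75, 97] (no swap needed)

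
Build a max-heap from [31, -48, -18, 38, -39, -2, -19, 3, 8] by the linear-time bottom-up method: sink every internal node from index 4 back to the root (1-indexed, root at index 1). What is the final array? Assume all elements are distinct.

[38, 31, -2, 8, -39, -18, -19, 3, -48]

sift down from index 4: already satisfies heap property
sift down from index 3:
  -18 vs larger child -2 at index 6, swap → [31, -48, -2, 38, -39, -18, -19, 3, 8]
sift down from index 2:
  -48 vs larger child 38 at index 4, swap → [31, 38, -2, -48, -39, -18, -19, 3, 8]
  -48 vs larger child 8 at index 9, swap → [31, 38, -2, 8, -39, -18, -19, 3, -48]
sift down from index 1:
  31 vs larger child 38 at index 2, swap → [38, 31, -2, 8, -39, -18, -19, 3, -48]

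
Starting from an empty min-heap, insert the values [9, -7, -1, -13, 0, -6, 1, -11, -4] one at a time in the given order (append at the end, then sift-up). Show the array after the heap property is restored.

Insert 9:
  append 9 at index 0 → [9] (no swap needed)
Insert -7:
  append -7 at index 1 → [9, -7]
  -7 < parent 9 at index 0, swap → [-7, 9]
Insert -1:
  append -1 at index 2 → [-7, 9, -1] (no swap needed)
Insert -13:
  append -13 at index 3 → [-7, 9, -1, -13]
  -13 < parent 9 at index 1, swap → [-7, -13, -1, 9]
  -13 < parent -7 at index 0, swap → [-13, -7, -1, 9]
Insert 0:
  append 0 at index 4 → [-13, -7, -1, 9, 0] (no swap needed)
Insert -6:
  append -6 at index 5 → [-13, -7, -1, 9, 0, -6]
  -6 < parent -1 at index 2, swap → [-13, -7, -6, 9, 0, -1]
Insert 1:
  append 1 at index 6 → [-13, -7, -6, 9, 0, -1, 1] (no swap needed)
Insert -11:
  append -11 at index 7 → [-13, -7, -6, 9, 0, -1, 1, -11]
  -11 < parent 9 at index 3, swap → [-13, -7, -6, -11, 0, -1, 1, 9]
  -11 < parent -7 at index 1, swap → [-13, -11, -6, -7, 0, -1, 1, 9]
Insert -4:
  append -4 at index 8 → [-13, -11, -6, -7, 0, -1, 1, 9, -4] (no swap needed)

[-13, -11, -6, -7, 0, -1, 1, 9, -4]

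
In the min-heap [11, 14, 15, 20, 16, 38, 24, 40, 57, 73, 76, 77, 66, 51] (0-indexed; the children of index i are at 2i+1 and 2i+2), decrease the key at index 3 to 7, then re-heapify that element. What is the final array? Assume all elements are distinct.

set index 3 from 20 to 7 → [11, 14, 15, 7, 16, 38, 24, 40, 57, 73, 76, 77, 66, 51]
7 < parent 14 at index 1, swap → [11, 7, 15, 14, 16, 38, 24, 40, 57, 73, 76, 77, 66, 51]
7 < parent 11 at index 0, swap → [7, 11, 15, 14, 16, 38, 24, 40, 57, 73, 76, 77, 66, 51]

[7, 11, 15, 14, 16, 38, 24, 40, 57, 73, 76, 77, 66, 51]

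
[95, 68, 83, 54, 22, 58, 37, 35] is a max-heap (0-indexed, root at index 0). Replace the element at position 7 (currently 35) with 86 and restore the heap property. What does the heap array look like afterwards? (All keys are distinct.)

set index 7 from 35 to 86 → [95, 68, 83, 54, 22, 58, 37, 86]
86 > parent 54 at index 3, swap → [95, 68, 83, 86, 22, 58, 37, 54]
86 > parent 68 at index 1, swap → [95, 86, 83, 68, 22, 58, 37, 54]

[95, 86, 83, 68, 22, 58, 37, 54]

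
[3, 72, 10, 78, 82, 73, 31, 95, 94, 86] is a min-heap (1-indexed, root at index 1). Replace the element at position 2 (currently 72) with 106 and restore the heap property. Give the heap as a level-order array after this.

set index 2 from 72 to 106 → [3, 106, 10, 78, 82, 73, 31, 95, 94, 86]
106 vs smaller child 78 at index 4, swap → [3, 78, 10, 106, 82, 73, 31, 95, 94, 86]
106 vs smaller child 94 at index 9, swap → [3, 78, 10, 94, 82, 73, 31, 95, 106, 86]

[3, 78, 10, 94, 82, 73, 31, 95, 106, 86]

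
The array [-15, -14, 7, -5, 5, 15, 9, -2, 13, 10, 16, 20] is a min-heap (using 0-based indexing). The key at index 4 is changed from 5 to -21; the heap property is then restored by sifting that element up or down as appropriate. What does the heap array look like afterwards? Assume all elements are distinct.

[-21, -15, 7, -5, -14, 15, 9, -2, 13, 10, 16, 20]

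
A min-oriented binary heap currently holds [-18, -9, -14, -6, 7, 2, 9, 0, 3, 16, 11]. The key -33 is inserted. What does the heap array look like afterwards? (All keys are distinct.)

[-33, -9, -18, -6, 7, -14, 9, 0, 3, 16, 11, 2]

append -33 at index 11 → [-18, -9, -14, -6, 7, 2, 9, 0, 3, 16, 11, -33]
-33 < parent 2 at index 5, swap → [-18, -9, -14, -6, 7, -33, 9, 0, 3, 16, 11, 2]
-33 < parent -14 at index 2, swap → [-18, -9, -33, -6, 7, -14, 9, 0, 3, 16, 11, 2]
-33 < parent -18 at index 0, swap → [-33, -9, -18, -6, 7, -14, 9, 0, 3, 16, 11, 2]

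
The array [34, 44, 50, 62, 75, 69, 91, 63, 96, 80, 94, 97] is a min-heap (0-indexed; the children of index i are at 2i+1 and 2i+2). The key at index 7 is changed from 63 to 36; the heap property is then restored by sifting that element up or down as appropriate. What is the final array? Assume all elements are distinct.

[34, 36, 50, 44, 75, 69, 91, 62, 96, 80, 94, 97]

set index 7 from 63 to 36 → [34, 44, 50, 62, 75, 69, 91, 36, 96, 80, 94, 97]
36 < parent 62 at index 3, swap → [34, 44, 50, 36, 75, 69, 91, 62, 96, 80, 94, 97]
36 < parent 44 at index 1, swap → [34, 36, 50, 44, 75, 69, 91, 62, 96, 80, 94, 97]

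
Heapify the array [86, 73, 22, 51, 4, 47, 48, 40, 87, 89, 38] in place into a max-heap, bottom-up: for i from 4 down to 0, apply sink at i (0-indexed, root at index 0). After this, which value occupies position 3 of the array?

sift down from index 4:
  4 vs larger child 89 at index 9, swap → [86, 73, 22, 51, 89, 47, 48, 40, 87, 4, 38]
sift down from index 3:
  51 vs larger child 87 at index 8, swap → [86, 73, 22, 87, 89, 47, 48, 40, 51, 4, 38]
sift down from index 2:
  22 vs larger child 48 at index 6, swap → [86, 73, 48, 87, 89, 47, 22, 40, 51, 4, 38]
sift down from index 1:
  73 vs larger child 89 at index 4, swap → [86, 89, 48, 87, 73, 47, 22, 40, 51, 4, 38]
sift down from index 0:
  86 vs larger child 89 at index 1, swap → [89, 86, 48, 87, 73, 47, 22, 40, 51, 4, 38]
  86 vs larger child 87 at index 3, swap → [89, 87, 48, 86, 73, 47, 22, 40, 51, 4, 38]
resulting array: [89, 87, 48, 86, 73, 47, 22, 40, 51, 4, 38]

86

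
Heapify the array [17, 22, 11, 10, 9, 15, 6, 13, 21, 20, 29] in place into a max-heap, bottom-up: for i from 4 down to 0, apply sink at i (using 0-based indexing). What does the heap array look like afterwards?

sift down from index 4:
  9 vs larger child 29 at index 10, swap → [17, 22, 11, 10, 29, 15, 6, 13, 21, 20, 9]
sift down from index 3:
  10 vs larger child 21 at index 8, swap → [17, 22, 11, 21, 29, 15, 6, 13, 10, 20, 9]
sift down from index 2:
  11 vs larger child 15 at index 5, swap → [17, 22, 15, 21, 29, 11, 6, 13, 10, 20, 9]
sift down from index 1:
  22 vs larger child 29 at index 4, swap → [17, 29, 15, 21, 22, 11, 6, 13, 10, 20, 9]
sift down from index 0:
  17 vs larger child 29 at index 1, swap → [29, 17, 15, 21, 22, 11, 6, 13, 10, 20, 9]
  17 vs larger child 22 at index 4, swap → [29, 22, 15, 21, 17, 11, 6, 13, 10, 20, 9]
  17 vs larger child 20 at index 9, swap → [29, 22, 15, 21, 20, 11, 6, 13, 10, 17, 9]

[29, 22, 15, 21, 20, 11, 6, 13, 10, 17, 9]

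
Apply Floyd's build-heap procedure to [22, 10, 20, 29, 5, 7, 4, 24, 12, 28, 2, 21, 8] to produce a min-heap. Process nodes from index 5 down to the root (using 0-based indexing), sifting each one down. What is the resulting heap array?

[2, 5, 4, 12, 10, 7, 20, 24, 29, 28, 22, 21, 8]

sift down from index 5: already satisfies heap property
sift down from index 4:
  5 vs smaller child 2 at index 10, swap → [22, 10, 20, 29, 2, 7, 4, 24, 12, 28, 5, 21, 8]
sift down from index 3:
  29 vs smaller child 12 at index 8, swap → [22, 10, 20, 12, 2, 7, 4, 24, 29, 28, 5, 21, 8]
sift down from index 2:
  20 vs smaller child 4 at index 6, swap → [22, 10, 4, 12, 2, 7, 20, 24, 29, 28, 5, 21, 8]
sift down from index 1:
  10 vs smaller child 2 at index 4, swap → [22, 2, 4, 12, 10, 7, 20, 24, 29, 28, 5, 21, 8]
  10 vs smaller child 5 at index 10, swap → [22, 2, 4, 12, 5, 7, 20, 24, 29, 28, 10, 21, 8]
sift down from index 0:
  22 vs smaller child 2 at index 1, swap → [2, 22, 4, 12, 5, 7, 20, 24, 29, 28, 10, 21, 8]
  22 vs smaller child 5 at index 4, swap → [2, 5, 4, 12, 22, 7, 20, 24, 29, 28, 10, 21, 8]
  22 vs smaller child 10 at index 10, swap → [2, 5, 4, 12, 10, 7, 20, 24, 29, 28, 22, 21, 8]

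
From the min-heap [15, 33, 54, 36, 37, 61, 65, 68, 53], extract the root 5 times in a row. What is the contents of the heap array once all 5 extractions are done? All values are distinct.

extract-min #1 returns 15:
  remove root 15; move last element 53 to root → [53, 33, 54, 36, 37, 61, 65, 68]
  53 vs smaller child 33 at index 1, swap → [33, 53, 54, 36, 37, 61, 65, 68]
  53 vs smaller child 36 at index 3, swap → [33, 36, 54, 53, 37, 61, 65, 68]
extract-min #2 returns 33:
  remove root 33; move last element 68 to root → [68, 36, 54, 53, 37, 61, 65]
  68 vs smaller child 36 at index 1, swap → [36, 68, 54, 53, 37, 61, 65]
  68 vs smaller child 37 at index 4, swap → [36, 37, 54, 53, 68, 61, 65]
extract-min #3 returns 36:
  remove root 36; move last element 65 to root → [65, 37, 54, 53, 68, 61]
  65 vs smaller child 37 at index 1, swap → [37, 65, 54, 53, 68, 61]
  65 vs smaller child 53 at index 3, swap → [37, 53, 54, 65, 68, 61]
extract-min #4 returns 37:
  remove root 37; move last element 61 to root → [61, 53, 54, 65, 68]
  61 vs smaller child 53 at index 1, swap → [53, 61, 54, 65, 68]
extract-min #5 returns 53:
  remove root 53; move last element 68 to root → [68, 61, 54, 65]
  68 vs smaller child 54 at index 2, swap → [54, 61, 68, 65]

[54, 61, 68, 65]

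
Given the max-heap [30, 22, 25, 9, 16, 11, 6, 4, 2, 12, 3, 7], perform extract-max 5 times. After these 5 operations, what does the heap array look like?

[11, 9, 7, 4, 3, 2, 6]

extract-max #1 returns 30:
  remove root 30; move last element 7 to root → [7, 22, 25, 9, 16, 11, 6, 4, 2, 12, 3]
  7 vs larger child 25 at index 2, swap → [25, 22, 7, 9, 16, 11, 6, 4, 2, 12, 3]
  7 vs larger child 11 at index 5, swap → [25, 22, 11, 9, 16, 7, 6, 4, 2, 12, 3]
extract-max #2 returns 25:
  remove root 25; move last element 3 to root → [3, 22, 11, 9, 16, 7, 6, 4, 2, 12]
  3 vs larger child 22 at index 1, swap → [22, 3, 11, 9, 16, 7, 6, 4, 2, 12]
  3 vs larger child 16 at index 4, swap → [22, 16, 11, 9, 3, 7, 6, 4, 2, 12]
  3 vs only child 12 at index 9, swap → [22, 16, 11, 9, 12, 7, 6, 4, 2, 3]
extract-max #3 returns 22:
  remove root 22; move last element 3 to root → [3, 16, 11, 9, 12, 7, 6, 4, 2]
  3 vs larger child 16 at index 1, swap → [16, 3, 11, 9, 12, 7, 6, 4, 2]
  3 vs larger child 12 at index 4, swap → [16, 12, 11, 9, 3, 7, 6, 4, 2]
extract-max #4 returns 16:
  remove root 16; move last element 2 to root → [2, 12, 11, 9, 3, 7, 6, 4]
  2 vs larger child 12 at index 1, swap → [12, 2, 11, 9, 3, 7, 6, 4]
  2 vs larger child 9 at index 3, swap → [12, 9, 11, 2, 3, 7, 6, 4]
  2 vs only child 4 at index 7, swap → [12, 9, 11, 4, 3, 7, 6, 2]
extract-max #5 returns 12:
  remove root 12; move last element 2 to root → [2, 9, 11, 4, 3, 7, 6]
  2 vs larger child 11 at index 2, swap → [11, 9, 2, 4, 3, 7, 6]
  2 vs larger child 7 at index 5, swap → [11, 9, 7, 4, 3, 2, 6]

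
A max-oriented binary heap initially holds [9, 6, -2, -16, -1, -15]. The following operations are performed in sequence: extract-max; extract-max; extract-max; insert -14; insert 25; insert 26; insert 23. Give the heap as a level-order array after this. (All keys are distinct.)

extract-max → returns 9:
  remove root 9; move last element -15 to root → [-15, 6, -2, -16, -1]
  -15 vs larger child 6 at index 1, swap → [6, -15, -2, -16, -1]
  -15 vs larger child -1 at index 4, swap → [6, -1, -2, -16, -15]
extract-max → returns 6:
  remove root 6; move last element -15 to root → [-15, -1, -2, -16]
  -15 vs larger child -1 at index 1, swap → [-1, -15, -2, -16]
extract-max → returns -1:
  remove root -1; move last element -16 to root → [-16, -15, -2]
  -16 vs larger child -2 at index 2, swap → [-2, -15, -16]
insert -14:
  append -14 at index 3 → [-2, -15, -16, -14]
  -14 > parent -15 at index 1, swap → [-2, -14, -16, -15]
insert 25:
  append 25 at index 4 → [-2, -14, -16, -15, 25]
  25 > parent -14 at index 1, swap → [-2, 25, -16, -15, -14]
  25 > parent -2 at index 0, swap → [25, -2, -16, -15, -14]
insert 26:
  append 26 at index 5 → [25, -2, -16, -15, -14, 26]
  26 > parent -16 at index 2, swap → [25, -2, 26, -15, -14, -16]
  26 > parent 25 at index 0, swap → [26, -2, 25, -15, -14, -16]
insert 23:
  append 23 at index 6 → [26, -2, 25, -15, -14, -16, 23] (no swap needed)

[26, -2, 25, -15, -14, -16, 23]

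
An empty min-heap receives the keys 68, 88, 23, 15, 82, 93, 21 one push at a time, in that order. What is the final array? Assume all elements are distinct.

Insert 68:
  append 68 at index 0 → [68] (no swap needed)
Insert 88:
  append 88 at index 1 → [68, 88] (no swap needed)
Insert 23:
  append 23 at index 2 → [68, 88, 23]
  23 < parent 68 at index 0, swap → [23, 88, 68]
Insert 15:
  append 15 at index 3 → [23, 88, 68, 15]
  15 < parent 88 at index 1, swap → [23, 15, 68, 88]
  15 < parent 23 at index 0, swap → [15, 23, 68, 88]
Insert 82:
  append 82 at index 4 → [15, 23, 68, 88, 82] (no swap needed)
Insert 93:
  append 93 at index 5 → [15, 23, 68, 88, 82, 93] (no swap needed)
Insert 21:
  append 21 at index 6 → [15, 23, 68, 88, 82, 93, 21]
  21 < parent 68 at index 2, swap → [15, 23, 21, 88, 82, 93, 68]

[15, 23, 21, 88, 82, 93, 68]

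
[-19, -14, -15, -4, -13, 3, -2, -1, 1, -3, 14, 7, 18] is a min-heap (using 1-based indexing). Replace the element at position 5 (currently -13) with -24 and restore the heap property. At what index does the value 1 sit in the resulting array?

set index 5 from -13 to -24 → [-19, -14, -15, -4, -24, 3, -2, -1, 1, -3, 14, 7, 18]
-24 < parent -14 at index 2, swap → [-19, -24, -15, -4, -14, 3, -2, -1, 1, -3, 14, 7, 18]
-24 < parent -19 at index 1, swap → [-24, -19, -15, -4, -14, 3, -2, -1, 1, -3, 14, 7, 18]
resulting array: [-24, -19, -15, -4, -14, 3, -2, -1, 1, -3, 14, 7, 18]

9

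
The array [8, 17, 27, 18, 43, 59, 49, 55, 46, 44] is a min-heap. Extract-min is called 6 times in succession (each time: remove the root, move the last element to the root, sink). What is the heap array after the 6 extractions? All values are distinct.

[46, 55, 49, 59]

extract-min #1 returns 8:
  remove root 8; move last element 44 to root → [44, 17, 27, 18, 43, 59, 49, 55, 46]
  44 vs smaller child 17 at index 1, swap → [17, 44, 27, 18, 43, 59, 49, 55, 46]
  44 vs smaller child 18 at index 3, swap → [17, 18, 27, 44, 43, 59, 49, 55, 46]
extract-min #2 returns 17:
  remove root 17; move last element 46 to root → [46, 18, 27, 44, 43, 59, 49, 55]
  46 vs smaller child 18 at index 1, swap → [18, 46, 27, 44, 43, 59, 49, 55]
  46 vs smaller child 43 at index 4, swap → [18, 43, 27, 44, 46, 59, 49, 55]
extract-min #3 returns 18:
  remove root 18; move last element 55 to root → [55, 43, 27, 44, 46, 59, 49]
  55 vs smaller child 27 at index 2, swap → [27, 43, 55, 44, 46, 59, 49]
  55 vs smaller child 49 at index 6, swap → [27, 43, 49, 44, 46, 59, 55]
extract-min #4 returns 27:
  remove root 27; move last element 55 to root → [55, 43, 49, 44, 46, 59]
  55 vs smaller child 43 at index 1, swap → [43, 55, 49, 44, 46, 59]
  55 vs smaller child 44 at index 3, swap → [43, 44, 49, 55, 46, 59]
extract-min #5 returns 43:
  remove root 43; move last element 59 to root → [59, 44, 49, 55, 46]
  59 vs smaller child 44 at index 1, swap → [44, 59, 49, 55, 46]
  59 vs smaller child 46 at index 4, swap → [44, 46, 49, 55, 59]
extract-min #6 returns 44:
  remove root 44; move last element 59 to root → [59, 46, 49, 55]
  59 vs smaller child 46 at index 1, swap → [46, 59, 49, 55]
  59 vs only child 55 at index 3, swap → [46, 55, 49, 59]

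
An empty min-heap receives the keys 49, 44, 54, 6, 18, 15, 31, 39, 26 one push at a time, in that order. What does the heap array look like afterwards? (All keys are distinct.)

Insert 49:
  append 49 at index 0 → [49] (no swap needed)
Insert 44:
  append 44 at index 1 → [49, 44]
  44 < parent 49 at index 0, swap → [44, 49]
Insert 54:
  append 54 at index 2 → [44, 49, 54] (no swap needed)
Insert 6:
  append 6 at index 3 → [44, 49, 54, 6]
  6 < parent 49 at index 1, swap → [44, 6, 54, 49]
  6 < parent 44 at index 0, swap → [6, 44, 54, 49]
Insert 18:
  append 18 at index 4 → [6, 44, 54, 49, 18]
  18 < parent 44 at index 1, swap → [6, 18, 54, 49, 44]
Insert 15:
  append 15 at index 5 → [6, 18, 54, 49, 44, 15]
  15 < parent 54 at index 2, swap → [6, 18, 15, 49, 44, 54]
Insert 31:
  append 31 at index 6 → [6, 18, 15, 49, 44, 54, 31] (no swap needed)
Insert 39:
  append 39 at index 7 → [6, 18, 15, 49, 44, 54, 31, 39]
  39 < parent 49 at index 3, swap → [6, 18, 15, 39, 44, 54, 31, 49]
Insert 26:
  append 26 at index 8 → [6, 18, 15, 39, 44, 54, 31, 49, 26]
  26 < parent 39 at index 3, swap → [6, 18, 15, 26, 44, 54, 31, 49, 39]

[6, 18, 15, 26, 44, 54, 31, 49, 39]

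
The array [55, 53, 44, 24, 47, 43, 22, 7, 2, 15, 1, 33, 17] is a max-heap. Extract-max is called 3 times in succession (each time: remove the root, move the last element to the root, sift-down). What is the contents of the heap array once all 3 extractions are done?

[44, 33, 43, 24, 17, 1, 22, 7, 2, 15]

extract-max #1 returns 55:
  remove root 55; move last element 17 to root → [17, 53, 44, 24, 47, 43, 22, 7, 2, 15, 1, 33]
  17 vs larger child 53 at index 1, swap → [53, 17, 44, 24, 47, 43, 22, 7, 2, 15, 1, 33]
  17 vs larger child 47 at index 4, swap → [53, 47, 44, 24, 17, 43, 22, 7, 2, 15, 1, 33]
extract-max #2 returns 53:
  remove root 53; move last element 33 to root → [33, 47, 44, 24, 17, 43, 22, 7, 2, 15, 1]
  33 vs larger child 47 at index 1, swap → [47, 33, 44, 24, 17, 43, 22, 7, 2, 15, 1]
extract-max #3 returns 47:
  remove root 47; move last element 1 to root → [1, 33, 44, 24, 17, 43, 22, 7, 2, 15]
  1 vs larger child 44 at index 2, swap → [44, 33, 1, 24, 17, 43, 22, 7, 2, 15]
  1 vs larger child 43 at index 5, swap → [44, 33, 43, 24, 17, 1, 22, 7, 2, 15]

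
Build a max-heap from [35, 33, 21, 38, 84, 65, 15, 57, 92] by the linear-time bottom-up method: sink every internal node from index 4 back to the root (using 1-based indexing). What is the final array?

[92, 84, 65, 57, 35, 21, 15, 33, 38]

sift down from index 4:
  38 vs larger child 92 at index 9, swap → [35, 33, 21, 92, 84, 65, 15, 57, 38]
sift down from index 3:
  21 vs larger child 65 at index 6, swap → [35, 33, 65, 92, 84, 21, 15, 57, 38]
sift down from index 2:
  33 vs larger child 92 at index 4, swap → [35, 92, 65, 33, 84, 21, 15, 57, 38]
  33 vs larger child 57 at index 8, swap → [35, 92, 65, 57, 84, 21, 15, 33, 38]
sift down from index 1:
  35 vs larger child 92 at index 2, swap → [92, 35, 65, 57, 84, 21, 15, 33, 38]
  35 vs larger child 84 at index 5, swap → [92, 84, 65, 57, 35, 21, 15, 33, 38]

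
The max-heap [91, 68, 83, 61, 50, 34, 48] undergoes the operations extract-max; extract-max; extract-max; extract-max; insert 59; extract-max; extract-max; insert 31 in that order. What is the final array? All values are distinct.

[48, 34, 31]

extract-max → returns 91:
  remove root 91; move last element 48 to root → [48, 68, 83, 61, 50, 34]
  48 vs larger child 83 at index 2, swap → [83, 68, 48, 61, 50, 34]
extract-max → returns 83:
  remove root 83; move last element 34 to root → [34, 68, 48, 61, 50]
  34 vs larger child 68 at index 1, swap → [68, 34, 48, 61, 50]
  34 vs larger child 61 at index 3, swap → [68, 61, 48, 34, 50]
extract-max → returns 68:
  remove root 68; move last element 50 to root → [50, 61, 48, 34]
  50 vs larger child 61 at index 1, swap → [61, 50, 48, 34]
extract-max → returns 61:
  remove root 61; move last element 34 to root → [34, 50, 48]
  34 vs larger child 50 at index 1, swap → [50, 34, 48]
insert 59:
  append 59 at index 3 → [50, 34, 48, 59]
  59 > parent 34 at index 1, swap → [50, 59, 48, 34]
  59 > parent 50 at index 0, swap → [59, 50, 48, 34]
extract-max → returns 59:
  remove root 59; move last element 34 to root → [34, 50, 48]
  34 vs larger child 50 at index 1, swap → [50, 34, 48]
extract-max → returns 50:
  remove root 50; move last element 48 to root → [48, 34] (no swap needed)
insert 31:
  append 31 at index 2 → [48, 34, 31] (no swap needed)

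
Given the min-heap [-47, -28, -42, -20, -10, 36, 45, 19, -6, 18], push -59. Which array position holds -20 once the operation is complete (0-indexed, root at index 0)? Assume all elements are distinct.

append -59 at index 10 → [-47, -28, -42, -20, -10, 36, 45, 19, -6, 18, -59]
-59 < parent -10 at index 4, swap → [-47, -28, -42, -20, -59, 36, 45, 19, -6, 18, -10]
-59 < parent -28 at index 1, swap → [-47, -59, -42, -20, -28, 36, 45, 19, -6, 18, -10]
-59 < parent -47 at index 0, swap → [-59, -47, -42, -20, -28, 36, 45, 19, -6, 18, -10]
resulting array: [-59, -47, -42, -20, -28, 36, 45, 19, -6, 18, -10]

3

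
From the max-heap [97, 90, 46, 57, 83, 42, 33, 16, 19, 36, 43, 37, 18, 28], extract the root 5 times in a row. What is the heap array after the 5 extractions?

[43, 37, 42, 19, 36, 28, 33, 16, 18]

extract-max #1 returns 97:
  remove root 97; move last element 28 to root → [28, 90, 46, 57, 83, 42, 33, 16, 19, 36, 43, 37, 18]
  28 vs larger child 90 at index 1, swap → [90, 28, 46, 57, 83, 42, 33, 16, 19, 36, 43, 37, 18]
  28 vs larger child 83 at index 4, swap → [90, 83, 46, 57, 28, 42, 33, 16, 19, 36, 43, 37, 18]
  28 vs larger child 43 at index 10, swap → [90, 83, 46, 57, 43, 42, 33, 16, 19, 36, 28, 37, 18]
extract-max #2 returns 90:
  remove root 90; move last element 18 to root → [18, 83, 46, 57, 43, 42, 33, 16, 19, 36, 28, 37]
  18 vs larger child 83 at index 1, swap → [83, 18, 46, 57, 43, 42, 33, 16, 19, 36, 28, 37]
  18 vs larger child 57 at index 3, swap → [83, 57, 46, 18, 43, 42, 33, 16, 19, 36, 28, 37]
  18 vs larger child 19 at index 8, swap → [83, 57, 46, 19, 43, 42, 33, 16, 18, 36, 28, 37]
extract-max #3 returns 83:
  remove root 83; move last element 37 to root → [37, 57, 46, 19, 43, 42, 33, 16, 18, 36, 28]
  37 vs larger child 57 at index 1, swap → [57, 37, 46, 19, 43, 42, 33, 16, 18, 36, 28]
  37 vs larger child 43 at index 4, swap → [57, 43, 46, 19, 37, 42, 33, 16, 18, 36, 28]
extract-max #4 returns 57:
  remove root 57; move last element 28 to root → [28, 43, 46, 19, 37, 42, 33, 16, 18, 36]
  28 vs larger child 46 at index 2, swap → [46, 43, 28, 19, 37, 42, 33, 16, 18, 36]
  28 vs larger child 42 at index 5, swap → [46, 43, 42, 19, 37, 28, 33, 16, 18, 36]
extract-max #5 returns 46:
  remove root 46; move last element 36 to root → [36, 43, 42, 19, 37, 28, 33, 16, 18]
  36 vs larger child 43 at index 1, swap → [43, 36, 42, 19, 37, 28, 33, 16, 18]
  36 vs larger child 37 at index 4, swap → [43, 37, 42, 19, 36, 28, 33, 16, 18]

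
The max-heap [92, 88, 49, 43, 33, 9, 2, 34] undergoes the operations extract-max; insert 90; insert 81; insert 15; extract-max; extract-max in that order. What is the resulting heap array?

extract-max → returns 92:
  remove root 92; move last element 34 to root → [34, 88, 49, 43, 33, 9, 2]
  34 vs larger child 88 at index 1, swap → [88, 34, 49, 43, 33, 9, 2]
  34 vs larger child 43 at index 3, swap → [88, 43, 49, 34, 33, 9, 2]
insert 90:
  append 90 at index 7 → [88, 43, 49, 34, 33, 9, 2, 90]
  90 > parent 34 at index 3, swap → [88, 43, 49, 90, 33, 9, 2, 34]
  90 > parent 43 at index 1, swap → [88, 90, 49, 43, 33, 9, 2, 34]
  90 > parent 88 at index 0, swap → [90, 88, 49, 43, 33, 9, 2, 34]
insert 81:
  append 81 at index 8 → [90, 88, 49, 43, 33, 9, 2, 34, 81]
  81 > parent 43 at index 3, swap → [90, 88, 49, 81, 33, 9, 2, 34, 43]
insert 15:
  append 15 at index 9 → [90, 88, 49, 81, 33, 9, 2, 34, 43, 15] (no swap needed)
extract-max → returns 90:
  remove root 90; move last element 15 to root → [15, 88, 49, 81, 33, 9, 2, 34, 43]
  15 vs larger child 88 at index 1, swap → [88, 15, 49, 81, 33, 9, 2, 34, 43]
  15 vs larger child 81 at index 3, swap → [88, 81, 49, 15, 33, 9, 2, 34, 43]
  15 vs larger child 43 at index 8, swap → [88, 81, 49, 43, 33, 9, 2, 34, 15]
extract-max → returns 88:
  remove root 88; move last element 15 to root → [15, 81, 49, 43, 33, 9, 2, 34]
  15 vs larger child 81 at index 1, swap → [81, 15, 49, 43, 33, 9, 2, 34]
  15 vs larger child 43 at index 3, swap → [81, 43, 49, 15, 33, 9, 2, 34]
  15 vs only child 34 at index 7, swap → [81, 43, 49, 34, 33, 9, 2, 15]

[81, 43, 49, 34, 33, 9, 2, 15]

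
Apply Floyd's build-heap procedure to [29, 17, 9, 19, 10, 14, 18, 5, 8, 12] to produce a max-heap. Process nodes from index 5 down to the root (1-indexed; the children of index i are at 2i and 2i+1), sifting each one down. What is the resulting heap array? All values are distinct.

[29, 19, 18, 17, 12, 14, 9, 5, 8, 10]

sift down from index 5:
  10 vs only child 12 at index 10, swap → [29, 17, 9, 19, 12, 14, 18, 5, 8, 10]
sift down from index 4: already satisfies heap property
sift down from index 3:
  9 vs larger child 18 at index 7, swap → [29, 17, 18, 19, 12, 14, 9, 5, 8, 10]
sift down from index 2:
  17 vs larger child 19 at index 4, swap → [29, 19, 18, 17, 12, 14, 9, 5, 8, 10]
sift down from index 1: already satisfies heap property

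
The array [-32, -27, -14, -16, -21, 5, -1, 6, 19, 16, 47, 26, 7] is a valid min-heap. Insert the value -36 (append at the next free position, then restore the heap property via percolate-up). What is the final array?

append -36 at index 13 → [-32, -27, -14, -16, -21, 5, -1, 6, 19, 16, 47, 26, 7, -36]
-36 < parent -1 at index 6, swap → [-32, -27, -14, -16, -21, 5, -36, 6, 19, 16, 47, 26, 7, -1]
-36 < parent -14 at index 2, swap → [-32, -27, -36, -16, -21, 5, -14, 6, 19, 16, 47, 26, 7, -1]
-36 < parent -32 at index 0, swap → [-36, -27, -32, -16, -21, 5, -14, 6, 19, 16, 47, 26, 7, -1]

[-36, -27, -32, -16, -21, 5, -14, 6, 19, 16, 47, 26, 7, -1]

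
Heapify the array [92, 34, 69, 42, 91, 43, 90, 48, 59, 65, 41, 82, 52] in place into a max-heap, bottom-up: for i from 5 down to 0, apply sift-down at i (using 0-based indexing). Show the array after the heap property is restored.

[92, 91, 90, 59, 65, 82, 69, 48, 42, 34, 41, 43, 52]

sift down from index 5:
  43 vs larger child 82 at index 11, swap → [92, 34, 69, 42, 91, 82, 90, 48, 59, 65, 41, 43, 52]
sift down from index 4: already satisfies heap property
sift down from index 3:
  42 vs larger child 59 at index 8, swap → [92, 34, 69, 59, 91, 82, 90, 48, 42, 65, 41, 43, 52]
sift down from index 2:
  69 vs larger child 90 at index 6, swap → [92, 34, 90, 59, 91, 82, 69, 48, 42, 65, 41, 43, 52]
sift down from index 1:
  34 vs larger child 91 at index 4, swap → [92, 91, 90, 59, 34, 82, 69, 48, 42, 65, 41, 43, 52]
  34 vs larger child 65 at index 9, swap → [92, 91, 90, 59, 65, 82, 69, 48, 42, 34, 41, 43, 52]
sift down from index 0: already satisfies heap property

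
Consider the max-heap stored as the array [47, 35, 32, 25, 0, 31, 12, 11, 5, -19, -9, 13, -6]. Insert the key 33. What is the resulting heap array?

append 33 at index 13 → [47, 35, 32, 25, 0, 31, 12, 11, 5, -19, -9, 13, -6, 33]
33 > parent 12 at index 6, swap → [47, 35, 32, 25, 0, 31, 33, 11, 5, -19, -9, 13, -6, 12]
33 > parent 32 at index 2, swap → [47, 35, 33, 25, 0, 31, 32, 11, 5, -19, -9, 13, -6, 12]

[47, 35, 33, 25, 0, 31, 32, 11, 5, -19, -9, 13, -6, 12]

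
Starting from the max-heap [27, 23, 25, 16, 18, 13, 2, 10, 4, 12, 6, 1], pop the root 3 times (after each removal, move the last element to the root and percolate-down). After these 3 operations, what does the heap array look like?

extract-max #1 returns 27:
  remove root 27; move last element 1 to root → [1, 23, 25, 16, 18, 13, 2, 10, 4, 12, 6]
  1 vs larger child 25 at index 2, swap → [25, 23, 1, 16, 18, 13, 2, 10, 4, 12, 6]
  1 vs larger child 13 at index 5, swap → [25, 23, 13, 16, 18, 1, 2, 10, 4, 12, 6]
extract-max #2 returns 25:
  remove root 25; move last element 6 to root → [6, 23, 13, 16, 18, 1, 2, 10, 4, 12]
  6 vs larger child 23 at index 1, swap → [23, 6, 13, 16, 18, 1, 2, 10, 4, 12]
  6 vs larger child 18 at index 4, swap → [23, 18, 13, 16, 6, 1, 2, 10, 4, 12]
  6 vs only child 12 at index 9, swap → [23, 18, 13, 16, 12, 1, 2, 10, 4, 6]
extract-max #3 returns 23:
  remove root 23; move last element 6 to root → [6, 18, 13, 16, 12, 1, 2, 10, 4]
  6 vs larger child 18 at index 1, swap → [18, 6, 13, 16, 12, 1, 2, 10, 4]
  6 vs larger child 16 at index 3, swap → [18, 16, 13, 6, 12, 1, 2, 10, 4]
  6 vs larger child 10 at index 7, swap → [18, 16, 13, 10, 12, 1, 2, 6, 4]

[18, 16, 13, 10, 12, 1, 2, 6, 4]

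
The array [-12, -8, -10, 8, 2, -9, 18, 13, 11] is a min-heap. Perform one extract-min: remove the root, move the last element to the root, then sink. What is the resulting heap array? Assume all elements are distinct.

remove root -12; move last element 11 to root → [11, -8, -10, 8, 2, -9, 18, 13]
11 vs smaller child -10 at index 2, swap → [-10, -8, 11, 8, 2, -9, 18, 13]
11 vs smaller child -9 at index 5, swap → [-10, -8, -9, 8, 2, 11, 18, 13]

[-10, -8, -9, 8, 2, 11, 18, 13]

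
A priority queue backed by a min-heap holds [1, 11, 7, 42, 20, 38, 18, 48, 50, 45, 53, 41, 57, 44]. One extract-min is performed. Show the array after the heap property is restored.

[7, 11, 18, 42, 20, 38, 44, 48, 50, 45, 53, 41, 57]

remove root 1; move last element 44 to root → [44, 11, 7, 42, 20, 38, 18, 48, 50, 45, 53, 41, 57]
44 vs smaller child 7 at index 2, swap → [7, 11, 44, 42, 20, 38, 18, 48, 50, 45, 53, 41, 57]
44 vs smaller child 18 at index 6, swap → [7, 11, 18, 42, 20, 38, 44, 48, 50, 45, 53, 41, 57]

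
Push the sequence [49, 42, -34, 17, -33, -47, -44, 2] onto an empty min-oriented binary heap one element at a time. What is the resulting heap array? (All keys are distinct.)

[-47, -33, -44, 2, 17, 42, -34, 49]

Insert 49:
  append 49 at index 0 → [49] (no swap needed)
Insert 42:
  append 42 at index 1 → [49, 42]
  42 < parent 49 at index 0, swap → [42, 49]
Insert -34:
  append -34 at index 2 → [42, 49, -34]
  -34 < parent 42 at index 0, swap → [-34, 49, 42]
Insert 17:
  append 17 at index 3 → [-34, 49, 42, 17]
  17 < parent 49 at index 1, swap → [-34, 17, 42, 49]
Insert -33:
  append -33 at index 4 → [-34, 17, 42, 49, -33]
  -33 < parent 17 at index 1, swap → [-34, -33, 42, 49, 17]
Insert -47:
  append -47 at index 5 → [-34, -33, 42, 49, 17, -47]
  -47 < parent 42 at index 2, swap → [-34, -33, -47, 49, 17, 42]
  -47 < parent -34 at index 0, swap → [-47, -33, -34, 49, 17, 42]
Insert -44:
  append -44 at index 6 → [-47, -33, -34, 49, 17, 42, -44]
  -44 < parent -34 at index 2, swap → [-47, -33, -44, 49, 17, 42, -34]
Insert 2:
  append 2 at index 7 → [-47, -33, -44, 49, 17, 42, -34, 2]
  2 < parent 49 at index 3, swap → [-47, -33, -44, 2, 17, 42, -34, 49]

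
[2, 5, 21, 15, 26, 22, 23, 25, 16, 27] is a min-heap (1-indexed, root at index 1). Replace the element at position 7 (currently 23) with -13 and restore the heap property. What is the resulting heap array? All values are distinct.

[-13, 5, 2, 15, 26, 22, 21, 25, 16, 27]

set index 7 from 23 to -13 → [2, 5, 21, 15, 26, 22, -13, 25, 16, 27]
-13 < parent 21 at index 3, swap → [2, 5, -13, 15, 26, 22, 21, 25, 16, 27]
-13 < parent 2 at index 1, swap → [-13, 5, 2, 15, 26, 22, 21, 25, 16, 27]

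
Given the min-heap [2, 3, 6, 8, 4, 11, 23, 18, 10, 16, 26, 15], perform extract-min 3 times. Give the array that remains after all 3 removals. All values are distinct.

extract-min #1 returns 2:
  remove root 2; move last element 15 to root → [15, 3, 6, 8, 4, 11, 23, 18, 10, 16, 26]
  15 vs smaller child 3 at index 1, swap → [3, 15, 6, 8, 4, 11, 23, 18, 10, 16, 26]
  15 vs smaller child 4 at index 4, swap → [3, 4, 6, 8, 15, 11, 23, 18, 10, 16, 26]
extract-min #2 returns 3:
  remove root 3; move last element 26 to root → [26, 4, 6, 8, 15, 11, 23, 18, 10, 16]
  26 vs smaller child 4 at index 1, swap → [4, 26, 6, 8, 15, 11, 23, 18, 10, 16]
  26 vs smaller child 8 at index 3, swap → [4, 8, 6, 26, 15, 11, 23, 18, 10, 16]
  26 vs smaller child 10 at index 8, swap → [4, 8, 6, 10, 15, 11, 23, 18, 26, 16]
extract-min #3 returns 4:
  remove root 4; move last element 16 to root → [16, 8, 6, 10, 15, 11, 23, 18, 26]
  16 vs smaller child 6 at index 2, swap → [6, 8, 16, 10, 15, 11, 23, 18, 26]
  16 vs smaller child 11 at index 5, swap → [6, 8, 11, 10, 15, 16, 23, 18, 26]

[6, 8, 11, 10, 15, 16, 23, 18, 26]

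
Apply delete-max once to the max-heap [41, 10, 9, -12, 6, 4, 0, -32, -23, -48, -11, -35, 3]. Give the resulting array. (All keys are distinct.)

remove root 41; move last element 3 to root → [3, 10, 9, -12, 6, 4, 0, -32, -23, -48, -11, -35]
3 vs larger child 10 at index 1, swap → [10, 3, 9, -12, 6, 4, 0, -32, -23, -48, -11, -35]
3 vs larger child 6 at index 4, swap → [10, 6, 9, -12, 3, 4, 0, -32, -23, -48, -11, -35]

[10, 6, 9, -12, 3, 4, 0, -32, -23, -48, -11, -35]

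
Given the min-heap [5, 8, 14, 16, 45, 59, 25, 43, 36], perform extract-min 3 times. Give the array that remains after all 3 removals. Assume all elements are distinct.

[16, 36, 25, 43, 45, 59]

extract-min #1 returns 5:
  remove root 5; move last element 36 to root → [36, 8, 14, 16, 45, 59, 25, 43]
  36 vs smaller child 8 at index 1, swap → [8, 36, 14, 16, 45, 59, 25, 43]
  36 vs smaller child 16 at index 3, swap → [8, 16, 14, 36, 45, 59, 25, 43]
extract-min #2 returns 8:
  remove root 8; move last element 43 to root → [43, 16, 14, 36, 45, 59, 25]
  43 vs smaller child 14 at index 2, swap → [14, 16, 43, 36, 45, 59, 25]
  43 vs smaller child 25 at index 6, swap → [14, 16, 25, 36, 45, 59, 43]
extract-min #3 returns 14:
  remove root 14; move last element 43 to root → [43, 16, 25, 36, 45, 59]
  43 vs smaller child 16 at index 1, swap → [16, 43, 25, 36, 45, 59]
  43 vs smaller child 36 at index 3, swap → [16, 36, 25, 43, 45, 59]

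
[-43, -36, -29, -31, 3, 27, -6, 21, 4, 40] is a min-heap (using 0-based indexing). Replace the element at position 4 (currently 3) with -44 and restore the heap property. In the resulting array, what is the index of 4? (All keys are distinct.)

set index 4 from 3 to -44 → [-43, -36, -29, -31, -44, 27, -6, 21, 4, 40]
-44 < parent -36 at index 1, swap → [-43, -44, -29, -31, -36, 27, -6, 21, 4, 40]
-44 < parent -43 at index 0, swap → [-44, -43, -29, -31, -36, 27, -6, 21, 4, 40]
resulting array: [-44, -43, -29, -31, -36, 27, -6, 21, 4, 40]

8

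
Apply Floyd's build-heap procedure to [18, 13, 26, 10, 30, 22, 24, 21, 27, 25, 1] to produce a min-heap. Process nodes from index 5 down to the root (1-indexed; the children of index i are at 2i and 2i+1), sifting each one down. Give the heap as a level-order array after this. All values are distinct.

sift down from index 5:
  30 vs smaller child 1 at index 11, swap → [18, 13, 26, 10, 1, 22, 24, 21, 27, 25, 30]
sift down from index 4: already satisfies heap property
sift down from index 3:
  26 vs smaller child 22 at index 6, swap → [18, 13, 22, 10, 1, 26, 24, 21, 27, 25, 30]
sift down from index 2:
  13 vs smaller child 1 at index 5, swap → [18, 1, 22, 10, 13, 26, 24, 21, 27, 25, 30]
sift down from index 1:
  18 vs smaller child 1 at index 2, swap → [1, 18, 22, 10, 13, 26, 24, 21, 27, 25, 30]
  18 vs smaller child 10 at index 4, swap → [1, 10, 22, 18, 13, 26, 24, 21, 27, 25, 30]

[1, 10, 22, 18, 13, 26, 24, 21, 27, 25, 30]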